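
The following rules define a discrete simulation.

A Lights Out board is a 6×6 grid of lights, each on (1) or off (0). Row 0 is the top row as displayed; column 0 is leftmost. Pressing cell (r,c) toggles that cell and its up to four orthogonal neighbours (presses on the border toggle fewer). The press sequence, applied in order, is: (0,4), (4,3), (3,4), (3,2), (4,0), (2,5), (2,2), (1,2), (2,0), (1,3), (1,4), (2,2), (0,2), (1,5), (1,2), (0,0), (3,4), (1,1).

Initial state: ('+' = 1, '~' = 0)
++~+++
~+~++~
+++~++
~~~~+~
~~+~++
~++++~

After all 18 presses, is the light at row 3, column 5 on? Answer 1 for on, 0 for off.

[0] ++~+++
~+~++~
+++~++
~~~~+~
~~+~++
~++++~
[1] ++~~~~
~+~+~~
+++~++
~~~~+~
~~+~++
~++++~
[2] ++~~~~
~+~+~~
+++~++
~~~++~
~~~+~+
~++~+~
[3] ++~~~~
~+~+~~
+++~~+
~~~~~+
~~~+++
~++~+~
[4] ++~~~~
~+~+~~
++~~~+
~+++~+
~~++++
~++~+~
[5] ++~~~~
~+~+~~
++~~~+
++++~+
++++++
+++~+~
[6] ++~~~~
~+~+~+
++~~+~
++++~~
++++++
+++~+~
[7] ++~~~~
~+++~+
+~+++~
++~+~~
++++++
+++~+~
[8] +++~~~
~~~~~+
+~~++~
++~+~~
++++++
+++~+~
[9] +++~~~
+~~~~+
~+~++~
~+~+~~
++++++
+++~+~
[10] ++++~~
+~++++
~+~~+~
~+~+~~
++++++
+++~+~
[11] +++++~
+~+~~~
~+~~~~
~+~+~~
++++++
+++~+~
[12] +++++~
+~~~~~
~~++~~
~+++~~
++++++
+++~+~
[13] +~~~+~
+~+~~~
~~++~~
~+++~~
++++++
+++~+~
[14] +~~~++
+~+~++
~~++~+
~+++~~
++++++
+++~+~
[15] +~+~++
++~+++
~~~+~+
~+++~~
++++++
+++~+~
[16] ~++~++
~+~+++
~~~+~+
~+++~~
++++++
+++~+~
[17] ~++~++
~+~+++
~~~+++
~++~++
++++~+
+++~+~
[18] ~~+~++
+~++++
~+~+++
~++~++
++++~+
+++~+~

1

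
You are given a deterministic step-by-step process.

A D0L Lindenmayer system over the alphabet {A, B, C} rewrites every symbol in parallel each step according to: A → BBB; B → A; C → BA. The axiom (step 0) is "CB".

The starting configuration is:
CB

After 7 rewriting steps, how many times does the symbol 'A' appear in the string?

54

[0] CB
[1] BAA
[2] ABBBBBB
[3] BBBAAAAAA
[4] AAABBBBBBBBBBBBBBBBBB
[5] BBBBBBBBBAAAAAAAAAAAAAAAAAA
[6] AAAAAAAAABBBBBBBBBBBBBBBBBBBBBBBBBBBBBBBBBBBBBBBBBBBBBBBBBBBBBB
[7] BBBBBBBBBBBBBBBBBBBBBBBBBBBAAAAAAAAAAAAAAAAAAAAAAAAAAAAAAAAAAAAAAAAAAAAAAAAAAAAAA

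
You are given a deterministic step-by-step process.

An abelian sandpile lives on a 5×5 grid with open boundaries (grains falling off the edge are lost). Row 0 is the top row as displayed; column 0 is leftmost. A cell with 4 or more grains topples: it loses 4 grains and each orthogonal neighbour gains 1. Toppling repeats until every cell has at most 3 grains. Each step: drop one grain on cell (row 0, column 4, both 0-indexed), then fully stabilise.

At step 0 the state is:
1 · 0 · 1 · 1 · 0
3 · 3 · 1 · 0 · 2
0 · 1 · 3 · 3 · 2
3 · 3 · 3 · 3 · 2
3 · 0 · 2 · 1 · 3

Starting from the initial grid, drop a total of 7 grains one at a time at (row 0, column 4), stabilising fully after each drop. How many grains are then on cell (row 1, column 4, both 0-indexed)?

3

t=0: 1 · 0 · 1 · 1 · 0
3 · 3 · 1 · 0 · 2
0 · 1 · 3 · 3 · 2
3 · 3 · 3 · 3 · 2
3 · 0 · 2 · 1 · 3
t=1: 1 · 0 · 1 · 1 · 1
3 · 3 · 1 · 0 · 2
0 · 1 · 3 · 3 · 2
3 · 3 · 3 · 3 · 2
3 · 0 · 2 · 1 · 3
t=2: 1 · 0 · 1 · 1 · 2
3 · 3 · 1 · 0 · 2
0 · 1 · 3 · 3 · 2
3 · 3 · 3 · 3 · 2
3 · 0 · 2 · 1 · 3
t=3: 1 · 0 · 1 · 1 · 3
3 · 3 · 1 · 0 · 2
0 · 1 · 3 · 3 · 2
3 · 3 · 3 · 3 · 2
3 · 0 · 2 · 1 · 3
t=4: 1 · 0 · 1 · 2 · 0
3 · 3 · 1 · 0 · 3
0 · 1 · 3 · 3 · 2
3 · 3 · 3 · 3 · 2
3 · 0 · 2 · 1 · 3
t=5: 1 · 0 · 1 · 2 · 1
3 · 3 · 1 · 0 · 3
0 · 1 · 3 · 3 · 2
3 · 3 · 3 · 3 · 2
3 · 0 · 2 · 1 · 3
t=6: 1 · 0 · 1 · 2 · 2
3 · 3 · 1 · 0 · 3
0 · 1 · 3 · 3 · 2
3 · 3 · 3 · 3 · 2
3 · 0 · 2 · 1 · 3
t=7: 1 · 0 · 1 · 2 · 3
3 · 3 · 1 · 0 · 3
0 · 1 · 3 · 3 · 2
3 · 3 · 3 · 3 · 2
3 · 0 · 2 · 1 · 3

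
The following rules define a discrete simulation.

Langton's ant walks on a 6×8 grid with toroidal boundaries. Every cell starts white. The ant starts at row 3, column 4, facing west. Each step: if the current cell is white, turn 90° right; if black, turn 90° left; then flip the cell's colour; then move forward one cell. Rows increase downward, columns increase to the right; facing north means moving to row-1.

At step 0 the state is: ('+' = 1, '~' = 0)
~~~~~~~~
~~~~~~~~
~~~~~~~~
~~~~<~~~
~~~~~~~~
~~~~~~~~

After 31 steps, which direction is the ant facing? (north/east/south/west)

south

[0] ~~~~~~~~
~~~~~~~~
~~~~~~~~
~~~~<~~~
~~~~~~~~
~~~~~~~~
[1] ~~~~~~~~
~~~~~~~~
~~~~^~~~
~~~~+~~~
~~~~~~~~
~~~~~~~~
[2] ~~~~~~~~
~~~~~~~~
~~~~+>~~
~~~~+~~~
~~~~~~~~
~~~~~~~~
[3] ~~~~~~~~
~~~~~~~~
~~~~++~~
~~~~+v~~
~~~~~~~~
~~~~~~~~
[4] ~~~~~~~~
~~~~~~~~
~~~~++~~
~~~~<+~~
~~~~~~~~
~~~~~~~~
[5] ~~~~~~~~
~~~~~~~~
~~~~++~~
~~~~~+~~
~~~~v~~~
~~~~~~~~
[6] ~~~~~~~~
~~~~~~~~
~~~~++~~
~~~~~+~~
~~~<+~~~
~~~~~~~~
[7] ~~~~~~~~
~~~~~~~~
~~~~++~~
~~~^~+~~
~~~++~~~
~~~~~~~~
[8] ~~~~~~~~
~~~~~~~~
~~~~++~~
~~~+>+~~
~~~++~~~
~~~~~~~~
[9] ~~~~~~~~
~~~~~~~~
~~~~++~~
~~~+++~~
~~~+v~~~
~~~~~~~~
[10] ~~~~~~~~
~~~~~~~~
~~~~++~~
~~~+++~~
~~~+~>~~
~~~~~~~~
[11] ~~~~~~~~
~~~~~~~~
~~~~++~~
~~~+++~~
~~~+~+~~
~~~~~v~~
[12] ~~~~~~~~
~~~~~~~~
~~~~++~~
~~~+++~~
~~~+~+~~
~~~~<+~~
[13] ~~~~~~~~
~~~~~~~~
~~~~++~~
~~~+++~~
~~~+^+~~
~~~~++~~
[14] ~~~~~~~~
~~~~~~~~
~~~~++~~
~~~+++~~
~~~++>~~
~~~~++~~
[15] ~~~~~~~~
~~~~~~~~
~~~~++~~
~~~++^~~
~~~++~~~
~~~~++~~
[16] ~~~~~~~~
~~~~~~~~
~~~~++~~
~~~+<~~~
~~~++~~~
~~~~++~~
[17] ~~~~~~~~
~~~~~~~~
~~~~++~~
~~~+~~~~
~~~+v~~~
~~~~++~~
[18] ~~~~~~~~
~~~~~~~~
~~~~++~~
~~~+~~~~
~~~+~>~~
~~~~++~~
[19] ~~~~~~~~
~~~~~~~~
~~~~++~~
~~~+~~~~
~~~+~+~~
~~~~+v~~
[20] ~~~~~~~~
~~~~~~~~
~~~~++~~
~~~+~~~~
~~~+~+~~
~~~~+~>~
[21] ~~~~~~v~
~~~~~~~~
~~~~++~~
~~~+~~~~
~~~+~+~~
~~~~+~+~
[22] ~~~~~<+~
~~~~~~~~
~~~~++~~
~~~+~~~~
~~~+~+~~
~~~~+~+~
[23] ~~~~~++~
~~~~~~~~
~~~~++~~
~~~+~~~~
~~~+~+~~
~~~~+^+~
[24] ~~~~~++~
~~~~~~~~
~~~~++~~
~~~+~~~~
~~~+~+~~
~~~~++>~
[25] ~~~~~++~
~~~~~~~~
~~~~++~~
~~~+~~~~
~~~+~+^~
~~~~++~~
[26] ~~~~~++~
~~~~~~~~
~~~~++~~
~~~+~~~~
~~~+~++>
~~~~++~~
[27] ~~~~~++~
~~~~~~~~
~~~~++~~
~~~+~~~~
~~~+~+++
~~~~++~v
[28] ~~~~~++~
~~~~~~~~
~~~~++~~
~~~+~~~~
~~~+~+++
~~~~++<+
[29] ~~~~~++~
~~~~~~~~
~~~~++~~
~~~+~~~~
~~~+~+^+
~~~~++++
[30] ~~~~~++~
~~~~~~~~
~~~~++~~
~~~+~~~~
~~~+~<~+
~~~~++++
[31] ~~~~~++~
~~~~~~~~
~~~~++~~
~~~+~~~~
~~~+~~~+
~~~~+v++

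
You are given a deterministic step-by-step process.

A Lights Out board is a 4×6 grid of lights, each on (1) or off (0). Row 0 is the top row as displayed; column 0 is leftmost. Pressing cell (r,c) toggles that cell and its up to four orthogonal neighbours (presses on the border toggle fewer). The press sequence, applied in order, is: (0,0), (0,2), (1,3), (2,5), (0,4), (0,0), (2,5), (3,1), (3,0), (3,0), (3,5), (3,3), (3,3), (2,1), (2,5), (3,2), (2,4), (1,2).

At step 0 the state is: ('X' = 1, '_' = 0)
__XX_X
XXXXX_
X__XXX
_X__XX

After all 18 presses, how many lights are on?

14

gen 0: __XX_X
XXXXX_
X__XXX
_X__XX
gen 1: XXXX_X
_XXXX_
X__XXX
_X__XX
gen 2: X____X
_X_XX_
X__XXX
_X__XX
gen 3: X__X_X
_XX___
X___XX
_X__XX
gen 4: X__X_X
_XX__X
X_____
_X__X_
gen 5: X___X_
_XX_XX
X_____
_X__X_
gen 6: _X__X_
XXX_XX
X_____
_X__X_
gen 7: _X__X_
XXX_X_
X___XX
_X__XX
gen 8: _X__X_
XXX_X_
XX__XX
X_X_XX
gen 9: _X__X_
XXX_X_
_X__XX
_XX_XX
gen 10: _X__X_
XXX_X_
XX__XX
X_X_XX
gen 11: _X__X_
XXX_X_
XX__X_
X_X___
gen 12: _X__X_
XXX_X_
XX_XX_
X__XX_
gen 13: _X__X_
XXX_X_
XX__X_
X_X___
gen 14: _X__X_
X_X_X_
__X_X_
XXX___
gen 15: _X__X_
X_X_XX
__X__X
XXX__X
gen 16: _X__X_
X_X_XX
_____X
X__X_X
gen 17: _X__X_
X_X__X
___XX_
X__XXX
gen 18: _XX_X_
XX_X_X
__XXX_
X__XXX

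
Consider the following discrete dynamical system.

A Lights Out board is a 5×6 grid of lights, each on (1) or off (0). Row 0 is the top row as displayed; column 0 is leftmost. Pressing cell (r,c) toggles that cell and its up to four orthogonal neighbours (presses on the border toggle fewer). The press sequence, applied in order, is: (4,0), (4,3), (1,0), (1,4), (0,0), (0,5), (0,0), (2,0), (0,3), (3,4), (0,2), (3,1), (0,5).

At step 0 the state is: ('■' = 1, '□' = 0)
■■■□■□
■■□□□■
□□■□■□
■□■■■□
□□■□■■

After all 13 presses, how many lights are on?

14

0) ■■■□■□
■■□□□■
□□■□■□
■□■■■□
□□■□■■
1) ■■■□■□
■■□□□■
□□■□■□
□□■■■□
■■■□■■
2) ■■■□■□
■■□□□■
□□■□■□
□□■□■□
■■□■□■
3) □■■□■□
□□□□□■
■□■□■□
□□■□■□
■■□■□■
4) □■■□□□
□□□■■□
■□■□□□
□□■□■□
■■□■□■
5) ■□■□□□
■□□■■□
■□■□□□
□□■□■□
■■□■□■
6) ■□■□■■
■□□■■■
■□■□□□
□□■□■□
■■□■□■
7) □■■□■■
□□□■■■
■□■□□□
□□■□■□
■■□■□■
8) □■■□■■
■□□■■■
□■■□□□
■□■□■□
■■□■□■
9) □■□■□■
■□□□■■
□■■□□□
■□■□■□
■■□■□■
10) □■□■□■
■□□□■■
□■■□■□
■□■■□■
■■□■■■
11) □□■□□■
■□■□■■
□■■□■□
■□■■□■
■■□■■■
12) □□■□□■
■□■□■■
□□■□■□
□■□■□■
■□□■■■
13) □□■□■□
■□■□■□
□□■□■□
□■□■□■
■□□■■■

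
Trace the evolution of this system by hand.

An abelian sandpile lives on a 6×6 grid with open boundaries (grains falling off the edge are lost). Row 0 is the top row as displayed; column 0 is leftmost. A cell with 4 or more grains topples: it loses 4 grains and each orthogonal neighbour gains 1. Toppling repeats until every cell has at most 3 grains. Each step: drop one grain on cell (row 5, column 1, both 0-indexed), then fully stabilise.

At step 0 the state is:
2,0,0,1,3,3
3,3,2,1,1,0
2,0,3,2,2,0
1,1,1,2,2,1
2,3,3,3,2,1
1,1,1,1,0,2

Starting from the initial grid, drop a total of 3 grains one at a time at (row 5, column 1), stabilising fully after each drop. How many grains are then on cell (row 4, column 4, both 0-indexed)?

gen 0: 2,0,0,1,3,3
3,3,2,1,1,0
2,0,3,2,2,0
1,1,1,2,2,1
2,3,3,3,2,1
1,1,1,1,0,2
gen 1: 2,0,0,1,3,3
3,3,2,1,1,0
2,0,3,2,2,0
1,1,1,2,2,1
2,3,3,3,2,1
1,2,1,1,0,2
gen 2: 2,0,0,1,3,3
3,3,2,1,1,0
2,0,3,2,2,0
1,1,1,2,2,1
2,3,3,3,2,1
1,3,1,1,0,2
gen 3: 2,0,0,1,3,3
3,3,2,1,1,0
2,0,3,2,2,0
1,2,2,3,2,1
3,1,1,0,3,1
2,1,3,2,0,2

3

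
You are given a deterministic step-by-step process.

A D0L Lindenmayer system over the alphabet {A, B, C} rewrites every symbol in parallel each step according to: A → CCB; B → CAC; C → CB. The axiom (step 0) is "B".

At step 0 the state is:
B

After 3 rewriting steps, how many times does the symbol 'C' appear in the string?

[0] B
[1] CAC
[2] CBCCBCB
[3] CBCACCBCBCACCBCAC

10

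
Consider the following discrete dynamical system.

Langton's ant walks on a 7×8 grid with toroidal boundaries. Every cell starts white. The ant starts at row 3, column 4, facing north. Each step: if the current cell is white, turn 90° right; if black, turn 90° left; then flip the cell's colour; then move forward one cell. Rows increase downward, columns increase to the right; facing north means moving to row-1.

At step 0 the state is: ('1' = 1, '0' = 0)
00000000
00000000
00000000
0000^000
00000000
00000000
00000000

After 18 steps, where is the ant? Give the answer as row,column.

4,3

0) 00000000
00000000
00000000
0000^000
00000000
00000000
00000000
1) 00000000
00000000
00000000
00001>00
00000000
00000000
00000000
2) 00000000
00000000
00000000
00001100
00000v00
00000000
00000000
3) 00000000
00000000
00000000
00001100
0000<100
00000000
00000000
4) 00000000
00000000
00000000
0000^100
00001100
00000000
00000000
5) 00000000
00000000
00000000
000<0100
00001100
00000000
00000000
6) 00000000
00000000
000^0000
00010100
00001100
00000000
00000000
7) 00000000
00000000
0001>000
00010100
00001100
00000000
00000000
8) 00000000
00000000
00011000
0001v100
00001100
00000000
00000000
9) 00000000
00000000
00011000
000<1100
00001100
00000000
00000000
10) 00000000
00000000
00011000
00001100
000v1100
00000000
00000000
11) 00000000
00000000
00011000
00001100
00<11100
00000000
00000000
12) 00000000
00000000
00011000
00^01100
00111100
00000000
00000000
13) 00000000
00000000
00011000
001>1100
00111100
00000000
00000000
14) 00000000
00000000
00011000
00111100
001v1100
00000000
00000000
15) 00000000
00000000
00011000
00111100
0010>100
00000000
00000000
16) 00000000
00000000
00011000
0011^100
00100100
00000000
00000000
17) 00000000
00000000
00011000
001<0100
00100100
00000000
00000000
18) 00000000
00000000
00011000
00100100
001v0100
00000000
00000000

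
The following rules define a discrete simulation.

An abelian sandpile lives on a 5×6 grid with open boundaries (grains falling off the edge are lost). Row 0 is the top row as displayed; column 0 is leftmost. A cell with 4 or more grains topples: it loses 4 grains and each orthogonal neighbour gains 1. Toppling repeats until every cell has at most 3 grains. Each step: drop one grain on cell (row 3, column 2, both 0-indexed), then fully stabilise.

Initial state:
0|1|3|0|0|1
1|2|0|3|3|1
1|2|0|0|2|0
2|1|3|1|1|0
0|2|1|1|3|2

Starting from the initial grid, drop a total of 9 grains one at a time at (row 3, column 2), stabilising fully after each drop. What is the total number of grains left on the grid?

44

0) 0|1|3|0|0|1
1|2|0|3|3|1
1|2|0|0|2|0
2|1|3|1|1|0
0|2|1|1|3|2
1) 0|1|3|0|0|1
1|2|0|3|3|1
1|2|1|0|2|0
2|2|0|2|1|0
0|2|2|1|3|2
2) 0|1|3|0|0|1
1|2|0|3|3|1
1|2|1|0|2|0
2|2|1|2|1|0
0|2|2|1|3|2
3) 0|1|3|0|0|1
1|2|0|3|3|1
1|2|1|0|2|0
2|2|2|2|1|0
0|2|2|1|3|2
4) 0|1|3|0|0|1
1|2|0|3|3|1
1|2|1|0|2|0
2|2|3|2|1|0
0|2|2|1|3|2
5) 0|1|3|0|0|1
1|2|0|3|3|1
1|2|2|0|2|0
2|3|0|3|1|0
0|2|3|1|3|2
6) 0|1|3|0|0|1
1|2|0|3|3|1
1|2|2|0|2|0
2|3|1|3|1|0
0|2|3|1|3|2
7) 0|1|3|0|0|1
1|2|0|3|3|1
1|2|2|0|2|0
2|3|2|3|1|0
0|2|3|1|3|2
8) 0|1|3|0|0|1
1|2|0|3|3|1
1|2|2|0|2|0
2|3|3|3|1|0
0|2|3|1|3|2
9) 0|1|3|0|0|1
1|2|0|3|3|1
1|3|3|1|2|0
3|1|3|0|2|0
1|0|1|3|3|2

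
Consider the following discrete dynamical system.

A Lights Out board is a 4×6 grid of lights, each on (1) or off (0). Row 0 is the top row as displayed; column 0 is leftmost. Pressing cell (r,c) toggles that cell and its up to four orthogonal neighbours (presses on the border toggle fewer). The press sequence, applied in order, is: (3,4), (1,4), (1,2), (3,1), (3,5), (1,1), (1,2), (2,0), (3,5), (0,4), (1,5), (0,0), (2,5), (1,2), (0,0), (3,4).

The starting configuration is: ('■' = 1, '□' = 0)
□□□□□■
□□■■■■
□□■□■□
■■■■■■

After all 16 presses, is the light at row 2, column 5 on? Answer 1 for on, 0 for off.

gen 0: □□□□□■
□□■■■■
□□■□■□
■■■■■■
gen 1: □□□□□■
□□■■■■
□□■□□□
■■■□□□
gen 2: □□□□■■
□□■□□□
□□■□■□
■■■□□□
gen 3: □□■□■■
□■□■□□
□□□□■□
■■■□□□
gen 4: □□■□■■
□■□■□□
□■□□■□
□□□□□□
gen 5: □□■□■■
□■□■□□
□■□□■■
□□□□■■
gen 6: □■■□■■
■□■■□□
□□□□■■
□□□□■■
gen 7: □■□□■■
■■□□□□
□□■□■■
□□□□■■
gen 8: □■□□■■
□■□□□□
■■■□■■
■□□□■■
gen 9: □■□□■■
□■□□□□
■■■□■□
■□□□□□
gen 10: □■□■□□
□■□□■□
■■■□■□
■□□□□□
gen 11: □■□■□■
□■□□□■
■■■□■■
■□□□□□
gen 12: ■□□■□■
■■□□□■
■■■□■■
■□□□□□
gen 13: ■□□■□■
■■□□□□
■■■□□□
■□□□□■
gen 14: ■□■■□■
■□■■□□
■■□□□□
■□□□□■
gen 15: □■■■□■
□□■■□□
■■□□□□
■□□□□■
gen 16: □■■■□■
□□■■□□
■■□□■□
■□□■■□

0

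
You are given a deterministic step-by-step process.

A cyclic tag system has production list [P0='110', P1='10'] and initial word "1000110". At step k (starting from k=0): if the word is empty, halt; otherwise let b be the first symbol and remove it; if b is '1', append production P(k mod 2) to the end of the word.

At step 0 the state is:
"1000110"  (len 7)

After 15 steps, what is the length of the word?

step 0: "1000110"  (len 7)
step 1: "000110110"  (len 9)
step 2: "00110110"  (len 8)
step 3: "0110110"  (len 7)
step 4: "110110"  (len 6)
step 5: "10110110"  (len 8)
step 6: "011011010"  (len 9)
step 7: "11011010"  (len 8)
step 8: "101101010"  (len 9)
step 9: "01101010110"  (len 11)
step 10: "1101010110"  (len 10)
step 11: "101010110110"  (len 12)
step 12: "0101011011010"  (len 13)
step 13: "101011011010"  (len 12)
step 14: "0101101101010"  (len 13)
step 15: "101101101010"  (len 12)

12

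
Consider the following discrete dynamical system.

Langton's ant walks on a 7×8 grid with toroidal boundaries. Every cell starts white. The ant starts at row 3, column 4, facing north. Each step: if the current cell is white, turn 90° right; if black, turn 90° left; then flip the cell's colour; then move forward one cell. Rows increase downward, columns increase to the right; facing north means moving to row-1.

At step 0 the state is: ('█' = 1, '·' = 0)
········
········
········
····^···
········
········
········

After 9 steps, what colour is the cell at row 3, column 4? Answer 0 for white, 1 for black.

1

step 0: ········
········
········
····^···
········
········
········
step 1: ········
········
········
····█>··
········
········
········
step 2: ········
········
········
····██··
·····v··
········
········
step 3: ········
········
········
····██··
····<█··
········
········
step 4: ········
········
········
····^█··
····██··
········
········
step 5: ········
········
········
···<·█··
····██··
········
········
step 6: ········
········
···^····
···█·█··
····██··
········
········
step 7: ········
········
···█>···
···█·█··
····██··
········
········
step 8: ········
········
···██···
···█v█··
····██··
········
········
step 9: ········
········
···██···
···<██··
····██··
········
········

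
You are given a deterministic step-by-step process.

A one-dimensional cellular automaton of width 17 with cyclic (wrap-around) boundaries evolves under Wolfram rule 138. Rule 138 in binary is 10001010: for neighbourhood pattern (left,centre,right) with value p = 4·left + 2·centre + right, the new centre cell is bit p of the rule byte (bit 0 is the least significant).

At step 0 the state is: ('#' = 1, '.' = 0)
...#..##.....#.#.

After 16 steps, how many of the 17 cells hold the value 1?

4

0) ...#..##.....#.#.
1) ..#..##.....#....
2) .#..##.....#.....
3) #..##.....#......
4) ..##.....#......#
5) .##.....#......#.
6) ##.....#......#..
7) #.....#......#..#
8) .....#......#..##
9) ....#......#..##.
10) ...#......#..##..
11) ..#......#..##...
12) .#......#..##....
13) #......#..##.....
14) ......#..##.....#
15) .....#..##.....#.
16) ....#..##.....#..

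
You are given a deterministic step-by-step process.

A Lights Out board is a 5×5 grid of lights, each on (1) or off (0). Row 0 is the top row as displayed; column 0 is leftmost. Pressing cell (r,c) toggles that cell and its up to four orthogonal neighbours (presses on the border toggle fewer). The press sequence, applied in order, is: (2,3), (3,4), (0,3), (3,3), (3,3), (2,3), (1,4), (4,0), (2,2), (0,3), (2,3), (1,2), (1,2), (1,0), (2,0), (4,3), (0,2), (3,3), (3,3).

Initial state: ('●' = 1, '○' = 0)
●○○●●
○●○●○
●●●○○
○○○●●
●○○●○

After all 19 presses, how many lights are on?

t=0: ●○○●●
○●○●○
●●●○○
○○○●●
●○○●○
t=1: ●○○●●
○●○○○
●●○●●
○○○○●
●○○●○
t=2: ●○○●●
○●○○○
●●○●○
○○○●○
●○○●●
t=3: ●○●○○
○●○●○
●●○●○
○○○●○
●○○●●
t=4: ●○●○○
○●○●○
●●○○○
○○●○●
●○○○●
t=5: ●○●○○
○●○●○
●●○●○
○○○●○
●○○●●
t=6: ●○●○○
○●○○○
●●●○●
○○○○○
●○○●●
t=7: ●○●○●
○●○●●
●●●○○
○○○○○
●○○●●
t=8: ●○●○●
○●○●●
●●●○○
●○○○○
○●○●●
t=9: ●○●○●
○●●●●
●○○●○
●○●○○
○●○●●
t=10: ●○○●○
○●●○●
●○○●○
●○●○○
○●○●●
t=11: ●○○●○
○●●●●
●○●○●
●○●●○
○●○●●
t=12: ●○●●○
○○○○●
●○○○●
●○●●○
○●○●●
t=13: ●○○●○
○●●●●
●○●○●
●○●●○
○●○●●
t=14: ○○○●○
●○●●●
○○●○●
●○●●○
○●○●●
t=15: ○○○●○
○○●●●
●●●○●
○○●●○
○●○●●
t=16: ○○○●○
○○●●●
●●●○●
○○●○○
○●●○○
t=17: ○●●○○
○○○●●
●●●○●
○○●○○
○●●○○
t=18: ○●●○○
○○○●●
●●●●●
○○○●●
○●●●○
t=19: ○●●○○
○○○●●
●●●○●
○○●○○
○●●○○

11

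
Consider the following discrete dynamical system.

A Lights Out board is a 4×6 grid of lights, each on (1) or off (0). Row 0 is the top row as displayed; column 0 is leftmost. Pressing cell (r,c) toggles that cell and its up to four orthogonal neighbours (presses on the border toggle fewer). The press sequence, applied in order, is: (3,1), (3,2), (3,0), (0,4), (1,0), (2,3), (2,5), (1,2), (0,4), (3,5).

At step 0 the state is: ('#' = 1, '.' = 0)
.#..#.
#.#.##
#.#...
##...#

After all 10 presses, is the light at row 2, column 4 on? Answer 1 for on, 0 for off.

0

k=0  .#..#.
#.#.##
#.#...
##...#
k=1  .#..#.
#.#.##
###...
..#..#
k=2  .#..#.
#.#.##
##....
.#.#.#
k=3  .#..#.
#.#.##
.#....
#..#.#
k=4  .#.#.#
#.#..#
.#....
#..#.#
k=5  ##.#.#
.##..#
##....
#..#.#
k=6  ##.#.#
.###.#
#####.
#....#
k=7  ##.#.#
.###..
####.#
#.....
k=8  ####.#
......
##.#.#
#.....
k=9  ###.#.
....#.
##.#.#
#.....
k=10  ###.#.
....#.
##.#..
#...##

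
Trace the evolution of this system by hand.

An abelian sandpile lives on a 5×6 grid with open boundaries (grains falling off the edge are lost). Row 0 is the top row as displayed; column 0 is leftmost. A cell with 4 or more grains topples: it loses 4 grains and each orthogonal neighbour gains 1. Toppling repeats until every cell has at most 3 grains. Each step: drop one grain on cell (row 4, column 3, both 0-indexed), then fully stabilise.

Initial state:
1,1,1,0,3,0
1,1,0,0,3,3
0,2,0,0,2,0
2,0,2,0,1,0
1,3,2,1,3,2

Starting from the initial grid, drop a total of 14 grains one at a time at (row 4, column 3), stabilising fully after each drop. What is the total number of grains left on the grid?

41

0) 1,1,1,0,3,0
1,1,0,0,3,3
0,2,0,0,2,0
2,0,2,0,1,0
1,3,2,1,3,2
1) 1,1,1,0,3,0
1,1,0,0,3,3
0,2,0,0,2,0
2,0,2,0,1,0
1,3,2,2,3,2
2) 1,1,1,0,3,0
1,1,0,0,3,3
0,2,0,0,2,0
2,0,2,0,1,0
1,3,2,3,3,2
3) 1,1,1,0,3,0
1,1,0,0,3,3
0,2,0,0,2,0
2,0,2,1,2,0
1,3,3,1,0,3
4) 1,1,1,0,3,0
1,1,0,0,3,3
0,2,0,0,2,0
2,0,2,1,2,0
1,3,3,2,0,3
5) 1,1,1,0,3,0
1,1,0,0,3,3
0,2,0,0,2,0
2,0,2,1,2,0
1,3,3,3,0,3
6) 1,1,1,0,3,0
1,1,0,0,3,3
0,2,0,0,2,0
2,1,3,2,2,0
2,0,1,1,1,3
7) 1,1,1,0,3,0
1,1,0,0,3,3
0,2,0,0,2,0
2,1,3,2,2,0
2,0,1,2,1,3
8) 1,1,1,0,3,0
1,1,0,0,3,3
0,2,0,0,2,0
2,1,3,2,2,0
2,0,1,3,1,3
9) 1,1,1,0,3,0
1,1,0,0,3,3
0,2,0,0,2,0
2,1,3,3,2,0
2,0,2,0,2,3
10) 1,1,1,0,3,0
1,1,0,0,3,3
0,2,0,0,2,0
2,1,3,3,2,0
2,0,2,1,2,3
11) 1,1,1,0,3,0
1,1,0,0,3,3
0,2,0,0,2,0
2,1,3,3,2,0
2,0,2,2,2,3
12) 1,1,1,0,3,0
1,1,0,0,3,3
0,2,0,0,2,0
2,1,3,3,2,0
2,0,2,3,2,3
13) 1,1,1,0,3,0
1,1,0,0,3,3
0,2,1,1,2,0
2,2,1,1,3,0
2,1,0,2,3,3
14) 1,1,1,0,3,0
1,1,0,0,3,3
0,2,1,1,2,0
2,2,1,1,3,0
2,1,0,3,3,3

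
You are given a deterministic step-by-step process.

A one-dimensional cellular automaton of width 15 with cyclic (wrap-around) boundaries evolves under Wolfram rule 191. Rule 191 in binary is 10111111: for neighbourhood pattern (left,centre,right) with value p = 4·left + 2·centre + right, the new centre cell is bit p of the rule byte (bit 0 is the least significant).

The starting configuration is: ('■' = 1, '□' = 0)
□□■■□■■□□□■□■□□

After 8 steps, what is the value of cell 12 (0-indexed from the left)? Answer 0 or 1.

1

0) □□■■□■■□□□■□■□□
1) ■■■□■■□■■■■■■■■
2) ■■□■■□■■■■■■■■■
3) ■□■■□■■■■■■■■■■
4) □■■□■■■■■■■■■■■
5) ■■□■■■■■■■■■■■□
6) ■□■■■■■■■■■■■□■
7) □■■■■■■■■■■■□■■
8) ■■■■■■■■■■■□■■□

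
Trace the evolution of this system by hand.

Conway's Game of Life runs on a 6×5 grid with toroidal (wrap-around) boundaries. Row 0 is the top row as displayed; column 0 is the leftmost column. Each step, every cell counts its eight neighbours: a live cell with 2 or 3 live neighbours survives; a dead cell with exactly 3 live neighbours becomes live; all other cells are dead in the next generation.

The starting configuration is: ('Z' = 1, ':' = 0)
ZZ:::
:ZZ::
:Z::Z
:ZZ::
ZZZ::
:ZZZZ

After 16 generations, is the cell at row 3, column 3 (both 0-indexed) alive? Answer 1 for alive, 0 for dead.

k=0  ZZ:::
:ZZ::
:Z::Z
:ZZ::
ZZZ::
:ZZZZ
k=1  ::::Z
::Z::
:::Z:
:::Z:
::::Z
:::ZZ
k=2  ::::Z
:::Z:
::ZZ:
:::ZZ
::::Z
Z::ZZ
k=3  Z::::
::ZZZ
::Z::
::Z:Z
:::::
Z::Z:
k=4  ZZZ::
:ZZZZ
:ZZ:Z
:::Z:
:::ZZ
::::Z
k=5  :::::
::::Z
:Z::Z
Z::::
:::ZZ
:ZZ:Z
k=6  Z::Z:
Z::::
::::Z
Z::Z:
:ZZZZ
Z:Z:Z
k=7  Z::Z:
Z::::
Z:::Z
ZZ:::
:::::
:::::
k=8  ::::Z
ZZ:::
::::Z
ZZ::Z
:::::
:::::
k=9  Z::::
Z:::Z
::::Z
Z:::Z
Z::::
:::::
k=10  Z:::Z
Z:::Z
:::Z:
Z:::Z
Z:::Z
:::::
k=11  Z:::Z
Z::Z:
:::Z:
Z::Z:
Z:::Z
:::::
k=12  Z:::Z
Z::Z:
::ZZ:
Z::Z:
Z:::Z
:::::
k=13  Z:::Z
ZZZZ:
:ZZZ:
ZZZZ:
Z:::Z
:::::
k=14  Z:ZZZ
:::::
:::::
:::::
Z:ZZZ
:::::
k=15  :::ZZ
:::ZZ
:::::
:::ZZ
:::ZZ
:::::
k=16  :::ZZ
:::ZZ
:::::
:::ZZ
:::ZZ
:::::

1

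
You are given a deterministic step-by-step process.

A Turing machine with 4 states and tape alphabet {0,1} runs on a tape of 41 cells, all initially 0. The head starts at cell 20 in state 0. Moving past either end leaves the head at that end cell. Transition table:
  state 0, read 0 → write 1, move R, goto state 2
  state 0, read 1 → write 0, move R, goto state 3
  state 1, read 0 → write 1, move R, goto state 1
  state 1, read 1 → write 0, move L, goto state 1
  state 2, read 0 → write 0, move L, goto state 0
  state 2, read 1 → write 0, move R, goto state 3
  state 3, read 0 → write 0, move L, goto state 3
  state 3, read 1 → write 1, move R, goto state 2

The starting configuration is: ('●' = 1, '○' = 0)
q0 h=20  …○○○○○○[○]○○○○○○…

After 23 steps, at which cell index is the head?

1

k=0  q0 h=20  …○○○○○○[○]○○○○○○…
k=1  q2 h=21  …○○○○○●[○]○○○○○○…
k=2  q0 h=20  …○○○○○○[●]○○○○○○…
k=3  q3 h=21  …○○○○○○[○]○○○○○○…
k=4  q3 h=20  …○○○○○○[○]○○○○○○…
k=5  q3 h=19  …○○○○○○[○]○○○○○○…
k=6  q3 h=18  …○○○○○○[○]○○○○○○…
k=7  q3 h=17  …○○○○○○[○]○○○○○○…
k=8  q3 h=16  …○○○○○○[○]○○○○○○…
k=9  q3 h=15  …○○○○○○[○]○○○○○○…
k=10  q3 h=14  …○○○○○○[○]○○○○○○…
k=11  q3 h=13  …○○○○○○[○]○○○○○○…
k=12  q3 h=12  …○○○○○○[○]○○○○○○…
k=13  q3 h=11  …○○○○○○[○]○○○○○○…
k=14  q3 h=10  …○○○○○○[○]○○○○○○…
k=15  q3 h= 9  …○○○○○○[○]○○○○○○…
k=16  q3 h= 8  …○○○○○○[○]○○○○○○…
k=17  q3 h= 7  …○○○○○○[○]○○○○○○…
k=18  q3 h= 6  |○○○○○○[○]○○○○○○…
k=19  q3 h= 5  |○○○○○[○]○○○○○○…
k=20  q3 h= 4  |○○○○[○]○○○○○○…
k=21  q3 h= 3  |○○○[○]○○○○○○…
k=22  q3 h= 2  |○○[○]○○○○○○…
k=23  q3 h= 1  |○[○]○○○○○○…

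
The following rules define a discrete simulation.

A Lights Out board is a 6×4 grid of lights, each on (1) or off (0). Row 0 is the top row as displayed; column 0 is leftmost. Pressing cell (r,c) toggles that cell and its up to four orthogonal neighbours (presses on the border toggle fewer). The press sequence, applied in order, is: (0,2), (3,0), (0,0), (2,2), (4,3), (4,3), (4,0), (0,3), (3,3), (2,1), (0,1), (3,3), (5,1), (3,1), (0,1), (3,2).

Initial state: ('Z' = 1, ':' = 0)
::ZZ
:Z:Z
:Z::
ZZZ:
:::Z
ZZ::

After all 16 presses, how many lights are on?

step 0: ::ZZ
:Z:Z
:Z::
ZZZ:
:::Z
ZZ::
step 1: :Z::
:ZZZ
:Z::
ZZZ:
:::Z
ZZ::
step 2: :Z::
:ZZZ
ZZ::
::Z:
Z::Z
ZZ::
step 3: Z:::
ZZZZ
ZZ::
::Z:
Z::Z
ZZ::
step 4: Z:::
ZZ:Z
Z:ZZ
::::
Z::Z
ZZ::
step 5: Z:::
ZZ:Z
Z:ZZ
:::Z
Z:Z:
ZZ:Z
step 6: Z:::
ZZ:Z
Z:ZZ
::::
Z::Z
ZZ::
step 7: Z:::
ZZ:Z
Z:ZZ
Z:::
:Z:Z
:Z::
step 8: Z:ZZ
ZZ::
Z:ZZ
Z:::
:Z:Z
:Z::
step 9: Z:ZZ
ZZ::
Z:Z:
Z:ZZ
:Z::
:Z::
step 10: Z:ZZ
Z:::
:Z::
ZZZZ
:Z::
:Z::
step 11: :Z:Z
ZZ::
:Z::
ZZZZ
:Z::
:Z::
step 12: :Z:Z
ZZ::
:Z:Z
ZZ::
:Z:Z
:Z::
step 13: :Z:Z
ZZ::
:Z:Z
ZZ::
:::Z
Z:Z:
step 14: :Z:Z
ZZ::
:::Z
::Z:
:Z:Z
Z:Z:
step 15: Z:ZZ
Z:::
:::Z
::Z:
:Z:Z
Z:Z:
step 16: Z:ZZ
Z:::
::ZZ
:Z:Z
:ZZZ
Z:Z:

13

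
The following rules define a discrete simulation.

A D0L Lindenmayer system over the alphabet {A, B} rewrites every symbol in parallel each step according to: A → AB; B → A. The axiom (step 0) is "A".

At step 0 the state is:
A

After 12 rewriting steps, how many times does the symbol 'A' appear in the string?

gen 0: A
gen 1: AB
gen 2: ABA
gen 3: ABAAB
gen 4: ABAABABA
gen 5: ABAABABAABAAB
gen 6: ABAABABAABAABABAABABA
gen 7: ABAABABAABAABABAABABAABAABABAABAAB
gen 8: ABAABABAABAABABAABABAABAABABAABAABABAABABAABAABABAABABA
gen 9: ABAABABAABAABABAABABAABAABABAABAABABAABABAABAABABAABABAABAABABAABAABABAABABAABAABABAABAAB
gen 10: ABAABABAABAABABAABABAABAABABAABAABABAABABAABAABABAABABAABA…AABABAABABAABAABABAABABAABAABABAABAABABAABABAABAABABAABABA  (len 144)
gen 11: ABAABABAABAABABAABABAABAABABAABAABABAABABAABAABABAABABAABA…AABABAABABAABAABABAABABAABAABABAABAABABAABABAABAABABAABAAB  (len 233)
gen 12: ABAABABAABAABABAABABAABAABABAABAABABAABABAABAABABAABABAABA…AABABAABABAABAABABAABABAABAABABAABAABABAABABAABAABABAABABA  (len 377)

233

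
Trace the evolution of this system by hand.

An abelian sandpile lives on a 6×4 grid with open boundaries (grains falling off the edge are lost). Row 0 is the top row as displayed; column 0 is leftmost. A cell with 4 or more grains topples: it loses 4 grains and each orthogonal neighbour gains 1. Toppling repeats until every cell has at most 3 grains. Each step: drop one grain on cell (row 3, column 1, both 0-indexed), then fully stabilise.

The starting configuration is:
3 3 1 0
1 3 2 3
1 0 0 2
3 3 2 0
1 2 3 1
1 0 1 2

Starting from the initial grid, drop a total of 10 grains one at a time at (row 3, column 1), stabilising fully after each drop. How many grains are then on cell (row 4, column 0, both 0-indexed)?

3

[0] 3 3 1 0
1 3 2 3
1 0 0 2
3 3 2 0
1 2 3 1
1 0 1 2
[1] 3 3 1 0
1 3 2 3
2 1 0 2
0 1 3 0
2 3 3 1
1 0 1 2
[2] 3 3 1 0
1 3 2 3
2 1 0 2
0 2 3 0
2 3 3 1
1 0 1 2
[3] 3 3 1 0
1 3 2 3
2 1 0 2
0 3 3 0
2 3 3 1
1 0 1 2
[4] 3 3 1 0
1 3 2 3
2 2 1 2
1 2 1 1
3 1 1 2
1 1 2 2
[5] 3 3 1 0
1 3 2 3
2 2 1 2
1 3 1 1
3 1 1 2
1 1 2 2
[6] 3 3 1 0
1 3 2 3
2 3 1 2
2 0 2 1
3 2 1 2
1 1 2 2
[7] 3 3 1 0
1 3 2 3
2 3 1 2
2 1 2 1
3 2 1 2
1 1 2 2
[8] 3 3 1 0
1 3 2 3
2 3 1 2
2 2 2 1
3 2 1 2
1 1 2 2
[9] 3 3 1 0
1 3 2 3
2 3 1 2
2 3 2 1
3 2 1 2
1 1 2 2
[10] 0 1 2 0
3 1 3 3
3 1 2 2
3 1 3 1
3 3 1 2
1 1 2 2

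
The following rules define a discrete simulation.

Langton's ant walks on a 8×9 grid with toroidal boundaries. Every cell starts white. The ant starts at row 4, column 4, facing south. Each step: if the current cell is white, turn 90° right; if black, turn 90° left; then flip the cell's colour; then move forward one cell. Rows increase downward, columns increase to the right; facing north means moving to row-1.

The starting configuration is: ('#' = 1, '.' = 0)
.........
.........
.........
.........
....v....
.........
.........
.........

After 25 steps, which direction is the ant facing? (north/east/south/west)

west

step 0: .........
.........
.........
.........
....v....
.........
.........
.........
step 1: .........
.........
.........
.........
...<#....
.........
.........
.........
step 2: .........
.........
.........
...^.....
...##....
.........
.........
.........
step 3: .........
.........
.........
...#>....
...##....
.........
.........
.........
step 4: .........
.........
.........
...##....
...#v....
.........
.........
.........
step 5: .........
.........
.........
...##....
...#.>...
.........
.........
.........
step 6: .........
.........
.........
...##....
...#.#...
.....v...
.........
.........
step 7: .........
.........
.........
...##....
...#.#...
....<#...
.........
.........
step 8: .........
.........
.........
...##....
...#^#...
....##...
.........
.........
step 9: .........
.........
.........
...##....
...##>...
....##...
.........
.........
step 10: .........
.........
.........
...##^...
...##....
....##...
.........
.........
step 11: .........
.........
.........
...###>..
...##....
....##...
.........
.........
step 12: .........
.........
.........
...####..
...##.v..
....##...
.........
.........
step 13: .........
.........
.........
...####..
...##<#..
....##...
.........
.........
step 14: .........
.........
.........
...##^#..
...####..
....##...
.........
.........
step 15: .........
.........
.........
...#<.#..
...####..
....##...
.........
.........
step 16: .........
.........
.........
...#..#..
...#v##..
....##...
.........
.........
step 17: .........
.........
.........
...#..#..
...#.>#..
....##...
.........
.........
step 18: .........
.........
.........
...#.^#..
...#..#..
....##...
.........
.........
step 19: .........
.........
.........
...#.#>..
...#..#..
....##...
.........
.........
step 20: .........
.........
......^..
...#.#...
...#..#..
....##...
.........
.........
step 21: .........
.........
......#>.
...#.#...
...#..#..
....##...
.........
.........
step 22: .........
.........
......##.
...#.#.v.
...#..#..
....##...
.........
.........
step 23: .........
.........
......##.
...#.#<#.
...#..#..
....##...
.........
.........
step 24: .........
.........
......^#.
...#.###.
...#..#..
....##...
.........
.........
step 25: .........
.........
.....<.#.
...#.###.
...#..#..
....##...
.........
.........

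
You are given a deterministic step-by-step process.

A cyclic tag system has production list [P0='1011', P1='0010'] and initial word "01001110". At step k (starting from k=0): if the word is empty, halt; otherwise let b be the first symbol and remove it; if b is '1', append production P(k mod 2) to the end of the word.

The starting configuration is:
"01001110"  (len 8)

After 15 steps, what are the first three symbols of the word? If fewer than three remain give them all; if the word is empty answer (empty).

[0] "01001110"  (len 8)
[1] "1001110"  (len 7)
[2] "0011100010"  (len 10)
[3] "011100010"  (len 9)
[4] "11100010"  (len 8)
[5] "11000101011"  (len 11)
[6] "10001010110010"  (len 14)
[7] "00010101100101011"  (len 17)
[8] "0010101100101011"  (len 16)
[9] "010101100101011"  (len 15)
[10] "10101100101011"  (len 14)
[11] "01011001010111011"  (len 17)
[12] "1011001010111011"  (len 16)
[13] "0110010101110111011"  (len 19)
[14] "110010101110111011"  (len 18)
[15] "100101011101110111011"  (len 21)

100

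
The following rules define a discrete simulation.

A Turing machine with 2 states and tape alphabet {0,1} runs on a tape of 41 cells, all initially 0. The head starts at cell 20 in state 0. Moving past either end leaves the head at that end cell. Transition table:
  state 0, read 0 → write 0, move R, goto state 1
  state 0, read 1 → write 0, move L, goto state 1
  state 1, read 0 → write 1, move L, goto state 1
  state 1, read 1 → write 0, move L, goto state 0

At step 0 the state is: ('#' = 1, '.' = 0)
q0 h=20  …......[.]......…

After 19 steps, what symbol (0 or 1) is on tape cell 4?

gen 0: q0 h=20  …......[.]......…
gen 1: q1 h=21  …......[.]......…
gen 2: q1 h=20  …......[.]#.....…
gen 3: q1 h=19  …......[.]##....…
gen 4: q1 h=18  …......[.]###...…
gen 5: q1 h=17  …......[.]####..…
gen 6: q1 h=16  …......[.]#####.…
gen 7: q1 h=15  …......[.]######…
gen 8: q1 h=14  …......[.]######…
gen 9: q1 h=13  …......[.]######…
gen 10: q1 h=12  …......[.]######…
gen 11: q1 h=11  …......[.]######…
gen 12: q1 h=10  …......[.]######…
gen 13: q1 h= 9  …......[.]######…
gen 14: q1 h= 8  …......[.]######…
gen 15: q1 h= 7  …......[.]######…
gen 16: q1 h= 6  |......[.]######…
gen 17: q1 h= 5  |.....[.]######…
gen 18: q1 h= 4  |....[.]######…
gen 19: q1 h= 3  |...[.]######…

1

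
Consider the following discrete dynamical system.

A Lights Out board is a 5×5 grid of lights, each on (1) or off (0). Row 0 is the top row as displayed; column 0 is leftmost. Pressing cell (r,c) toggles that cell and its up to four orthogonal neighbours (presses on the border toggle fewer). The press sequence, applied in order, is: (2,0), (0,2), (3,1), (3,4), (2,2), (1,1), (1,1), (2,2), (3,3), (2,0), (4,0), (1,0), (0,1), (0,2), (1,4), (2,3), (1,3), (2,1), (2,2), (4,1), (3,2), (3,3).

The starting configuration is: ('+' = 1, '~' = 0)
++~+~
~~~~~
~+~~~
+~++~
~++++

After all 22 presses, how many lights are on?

12

t=0: ++~+~
~~~~~
~+~~~
+~++~
~++++
t=1: ++~+~
+~~~~
+~~~~
~~++~
~++++
t=2: +~+~~
+~+~~
+~~~~
~~++~
~++++
t=3: +~+~~
+~+~~
++~~~
++~+~
~~+++
t=4: +~+~~
+~+~~
++~~+
++~~+
~~++~
t=5: +~+~~
+~~~~
+~+++
+++~+
~~++~
t=6: +++~~
~++~~
+++++
+++~+
~~++~
t=7: +~+~~
+~~~~
+~+++
+++~+
~~++~
t=8: +~+~~
+~+~~
++~~+
++~~+
~~++~
t=9: +~+~~
+~+~~
++~++
++++~
~~+~~
t=10: +~+~~
~~+~~
~~~++
~+++~
~~+~~
t=11: +~+~~
~~+~~
~~~++
++++~
+++~~
t=12: ~~+~~
+++~~
+~~++
++++~
+++~~
t=13: ++~~~
+~+~~
+~~++
++++~
+++~~
t=14: +~++~
+~~~~
+~~++
++++~
+++~~
t=15: +~+++
+~~++
+~~+~
++++~
+++~~
t=16: +~+++
+~~~+
+~+~+
+++~~
+++~~
t=17: +~+~+
+~++~
+~+++
+++~~
+++~~
t=18: +~+~+
++++~
~+~++
+~+~~
+++~~
t=19: +~+~+
++~+~
~~+~+
+~~~~
+++~~
t=20: +~+~+
++~+~
~~+~+
++~~~
~~~~~
t=21: +~+~+
++~+~
~~~~+
+~++~
~~+~~
t=22: +~+~+
++~+~
~~~++
+~~~+
~~++~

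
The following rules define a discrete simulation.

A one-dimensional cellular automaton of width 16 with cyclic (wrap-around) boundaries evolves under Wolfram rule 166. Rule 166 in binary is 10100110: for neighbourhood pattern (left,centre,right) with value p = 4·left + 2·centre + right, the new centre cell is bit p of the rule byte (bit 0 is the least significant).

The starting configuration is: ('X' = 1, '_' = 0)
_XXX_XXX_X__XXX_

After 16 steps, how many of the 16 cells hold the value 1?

step 0: _XXX_XXX_X__XXX_
step 1: X_X_X_X_XX_X_X__
step 2: XXXXXXXX__XXXX_X
step 3: XXXXXXX__X_XX_X_
step 4: _XXXXX__XXX__XXX
step 5: X_XXX__X_X__X_X_
step 6: XX_X__XXXX_XXXXX
step 7: X_XX_X_XX_X_XXXX
step 8: _X__XXX__XXX_XXX
step 9: XX_X_X__X_X_X_X_
step 10: __XXXX_XXXXXXXXX
step 11: _X_XX_X_XXXXXXX_
step 12: XXX__XXX_XXXXX__
step 13: _X__X_X_X_XXX__X
step 14: XX_XXXXXXX_X__XX
step 15: X_X_XXXXX_XX_X_X
step 16: _XXX_XXX_X__XXX_

10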